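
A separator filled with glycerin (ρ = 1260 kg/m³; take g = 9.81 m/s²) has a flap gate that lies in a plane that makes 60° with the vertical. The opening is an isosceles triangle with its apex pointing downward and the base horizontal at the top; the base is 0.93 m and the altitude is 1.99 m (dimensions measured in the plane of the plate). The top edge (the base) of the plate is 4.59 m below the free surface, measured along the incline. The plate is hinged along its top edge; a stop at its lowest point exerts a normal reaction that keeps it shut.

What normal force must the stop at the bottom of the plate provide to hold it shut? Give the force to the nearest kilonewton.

γ = ρg = 1260 × 9.81 / 1000 = 12.3606 kN/m³.
The plate makes 60° with the vertical, i.e. θ = 90° − 60° = 30° to the horizontal. Measuring y along the incline from the free-surface line, vertical depth h = y·sinθ with sinθ = 0.500000.
With the apex down, the centroid sits h/3 = 1.99/3 = 0.663333 m below the base (the top edge), so y_c = 4.59 + 0.663333 = 5.25333 m and h_c = 5.25333 × 0.500000 = 2.62667 m.
A = ½ × 0.93 × 1.99 = 0.92535 m².
Resultant F = γ·h_c·A = 12.3606 × 2.62667 × 0.92535 = 30.0435 kN.
I_c = b·h³/36 = 0.93 × 1.99³/36 = 0.203582 m⁴.
Centre of pressure: y_p = y_c + I_c/(y_c·A) = 5.25333 + 0.203582/(5.25333 × 0.92535) = 5.25333 + 0.0418792 = 5.29521 m along the plane.
The resultant acts 0.663333 + 0.0418792 = 0.705212 m (along the plate) below the hinge at the top edge, so the moment about the hinge is M = F × 0.705212 = 30.0435 × 0.705212 = 21.187 kN·m.
A normal force at the bottom, 1.99 m from the hinge, must supply this moment: P = 21.187/1.99 = 10.6467 kN.

P ≈ 11 kN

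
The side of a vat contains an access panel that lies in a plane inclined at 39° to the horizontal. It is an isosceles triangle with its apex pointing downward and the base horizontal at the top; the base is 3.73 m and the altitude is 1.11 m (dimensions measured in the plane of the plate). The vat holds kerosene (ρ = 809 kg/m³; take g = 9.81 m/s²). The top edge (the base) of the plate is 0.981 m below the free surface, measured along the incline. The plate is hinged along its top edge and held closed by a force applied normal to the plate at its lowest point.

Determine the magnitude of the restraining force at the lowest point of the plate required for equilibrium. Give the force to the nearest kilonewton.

P ≈ 5 kN

γ = ρg = 809 × 9.81 / 1000 = 7.93629 kN/m³.
Let θ = 39° be the plate's angle to the horizontal; measure y along the incline from where the plane meets the free surface. Vertical depth h = y·sinθ with sinθ = 0.629320.
With the apex down, the centroid sits h/3 = 1.11/3 = 0.37 m below the base (the top edge), so y_c = 0.981 + 0.37 = 1.351 m and h_c = 1.351 × 0.629320 = 0.850211 m.
A = ½ × 3.73 × 1.11 = 2.07015 m².
Resultant F = γ·h_c·A = 7.93629 × 0.850211 × 2.07015 = 13.9684 kN.
I_c = b·h³/36 = 3.73 × 1.11³/36 = 0.141702 m⁴.
Centre of pressure: y_p = y_c + I_c/(y_c·A) = 1.351 + 0.141702/(1.351 × 2.07015) = 1.351 + 0.0506663 = 1.40167 m along the plane.
The resultant acts 0.37 + 0.0506663 = 0.420666 m (along the plate) below the hinge at the top edge, so the moment about the hinge is M = F × 0.420666 = 13.9684 × 0.420666 = 5.87603 kN·m.
A normal force at the bottom, 1.11 m from the hinge, must supply this moment: P = 5.87603/1.11 = 5.29372 kN.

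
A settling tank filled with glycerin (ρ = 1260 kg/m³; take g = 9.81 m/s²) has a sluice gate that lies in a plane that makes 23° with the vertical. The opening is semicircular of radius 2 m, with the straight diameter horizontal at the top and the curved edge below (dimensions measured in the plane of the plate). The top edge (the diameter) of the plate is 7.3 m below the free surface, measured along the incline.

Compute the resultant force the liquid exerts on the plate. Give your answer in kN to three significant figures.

F ≈ 583 kN

γ = ρg = 1260 × 9.81 / 1000 = 12.3606 kN/m³.
The plate makes 23° with the vertical, i.e. θ = 90° − 23° = 67° to the horizontal. Measuring y along the incline from the free-surface line, vertical depth h = y·sinθ with sinθ = 0.920505.
The centroid of a semicircle lies 4r/(3π) = 0.848826 m from the diameter, here below the top edge, so y_c = 7.3 + 0.848826 = 8.14883 m and h_c = 8.14883 × 0.920505 = 7.50104 m.
A = πr²/2 = π × 2²/2 = 6.28319 m².
Resultant F = γ·h_c·A = 12.3606 × 7.50104 × 6.28319 = 582.561 kN.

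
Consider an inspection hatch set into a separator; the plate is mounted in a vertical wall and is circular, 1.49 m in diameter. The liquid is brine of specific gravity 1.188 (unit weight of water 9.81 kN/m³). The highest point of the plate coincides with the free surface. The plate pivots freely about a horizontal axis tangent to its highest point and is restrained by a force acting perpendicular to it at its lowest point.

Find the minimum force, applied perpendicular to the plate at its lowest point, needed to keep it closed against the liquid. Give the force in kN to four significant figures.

γ = 1.188 × 9.81 = 11.65428 kN/m³.
The centroid is at the centre, 0.745 m below the top of the plate, so the centroid depth is h_c = 0.745 m.
A = π(0.745)² = 1.74366 m².
Resultant F = γ·h_c·A = 11.65428 × 0.745 × 1.74366 = 15.1392 kN.
I_c = πr⁴/4 = π × 0.745⁴/4 = 0.241944 m⁴.
Centre of pressure: y_p = y_c + I_c/(y_c·A) = 0.745 + 0.241944/(0.745 × 1.74366) = 0.745 + 0.18625 = 0.93125 m along the plane.
The resultant acts 0.745 + 0.18625 = 0.93125 m (along the plate) below the hinge at the top edge, so the moment about the hinge is M = F × 0.93125 = 15.1392 × 0.93125 = 14.0984 kN·m.
A normal force at the bottom, 1.49 m from the hinge, must supply this moment: P = 14.0984/1.49 = 9.46201 kN.

P ≈ 9.462 kN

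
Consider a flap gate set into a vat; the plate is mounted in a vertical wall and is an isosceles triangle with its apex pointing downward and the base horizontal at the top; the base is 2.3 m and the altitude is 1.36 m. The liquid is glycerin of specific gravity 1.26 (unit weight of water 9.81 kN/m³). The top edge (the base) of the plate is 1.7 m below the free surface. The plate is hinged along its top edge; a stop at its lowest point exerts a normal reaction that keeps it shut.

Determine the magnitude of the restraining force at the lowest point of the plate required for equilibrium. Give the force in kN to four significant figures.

P ≈ 15.34 kN

γ = 1.26 × 9.81 = 12.3606 kN/m³.
With the apex down, the centroid sits h/3 = 1.36/3 = 0.453333 m below the base (the top edge), so the centroid depth is h_c = 1.7 + 0.453333 = 2.15333 m.
A = ½ × 2.3 × 1.36 = 1.564 m².
Resultant F = γ·h_c·A = 12.3606 × 2.15333 × 1.564 = 41.6281 kN.
I_c = b·h³/36 = 2.3 × 1.36³/36 = 0.16071 m⁴.
Centre of pressure: y_p = y_c + I_c/(y_c·A) = 2.15333 + 0.16071/(2.15333 × 1.564) = 2.15333 + 0.0477195 = 2.20105 m along the plane.
The resultant acts 0.453333 + 0.0477195 = 0.501053 m (along the plate) below the hinge at the top edge, so the moment about the hinge is M = F × 0.501053 = 41.6281 × 0.501053 = 20.8579 kN·m.
A normal force at the bottom, 1.36 m from the hinge, must supply this moment: P = 20.8579/1.36 = 15.3367 kN.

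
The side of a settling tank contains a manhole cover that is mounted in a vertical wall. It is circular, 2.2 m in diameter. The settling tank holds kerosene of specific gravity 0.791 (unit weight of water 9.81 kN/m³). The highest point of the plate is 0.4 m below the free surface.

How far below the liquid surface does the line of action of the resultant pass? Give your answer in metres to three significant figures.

h_p = 1.70 m

γ = 0.791 × 9.81 = 7.75971 kN/m³.
The centroid is at the centre, 1.1 m below the top of the plate, so the centroid depth is h_c = 0.4 + 1.1 = 1.5 m.
A = π(1.1)² = 3.80133 m².
Resultant F = γ·h_c·A = 7.75971 × 1.5 × 3.80133 = 44.2458 kN.
I_c = πr⁴/4 = π × 1.1⁴/4 = 1.1499 m⁴.
Centre of pressure: y_p = y_c + I_c/(y_c·A) = 1.5 + 1.1499/(1.5 × 3.80133) = 1.5 + 0.201666 = 1.70167 m along the plane.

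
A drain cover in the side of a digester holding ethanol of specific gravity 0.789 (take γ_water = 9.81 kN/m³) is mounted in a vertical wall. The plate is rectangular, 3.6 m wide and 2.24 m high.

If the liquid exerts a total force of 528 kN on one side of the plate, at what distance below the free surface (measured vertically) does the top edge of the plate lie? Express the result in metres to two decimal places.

γ = 0.789 × 9.81 = 7.74009 kN/m³.
A = 3.6 × 2.24 = 8.064 m².
From F = γ·h_c·A, the centroid depth is h_c = 528/(7.74009 × 8.064) = 8.45936 m.
The centroid lies 2.24/2 = 1.12 m below the top edge, so the top edge sits at h_top = 8.45936 − 1.12 = 7.33936 m below the surface.

d_top ≈ 7.34 m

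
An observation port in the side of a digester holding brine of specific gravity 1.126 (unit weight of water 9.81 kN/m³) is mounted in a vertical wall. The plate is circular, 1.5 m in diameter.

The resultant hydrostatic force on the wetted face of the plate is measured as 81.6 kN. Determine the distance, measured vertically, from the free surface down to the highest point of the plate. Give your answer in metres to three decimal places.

γ = 1.126 × 9.81 = 11.04606 kN/m³.
A = π(0.75)² = 1.76715 m².
From F = γ·h_c·A, the centroid depth is h_c = 81.6/(11.04606 × 1.76715) = 4.18032 m.
The centroid is at the centre, 0.75 m below the top of the plate, so the highest point sits at h_top = 4.18032 − 0.75 = 3.43032 m below the surface.

d_top ≈ 3.430 m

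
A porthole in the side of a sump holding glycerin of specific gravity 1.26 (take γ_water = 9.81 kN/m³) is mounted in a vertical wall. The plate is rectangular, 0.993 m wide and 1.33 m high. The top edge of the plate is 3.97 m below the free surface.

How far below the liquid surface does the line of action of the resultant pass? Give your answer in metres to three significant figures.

γ = 1.26 × 9.81 = 12.3606 kN/m³.
The centroid lies 1.33/2 = 0.665 m below the top edge, so the centroid depth is h_c = 3.97 + 0.665 = 4.635 m.
A = 0.993 × 1.33 = 1.32069 m².
Resultant F = γ·h_c·A = 12.3606 × 4.635 × 1.32069 = 75.6642 kN.
I_c = b·h³/12 = 0.993 × 1.33³/12 = 0.194681 m⁴.
Centre of pressure: y_p = y_c + I_c/(y_c·A) = 4.635 + 0.194681/(4.635 × 1.32069) = 4.635 + 0.0318034 = 4.6668 m along the plane.

h_p = 4.67 m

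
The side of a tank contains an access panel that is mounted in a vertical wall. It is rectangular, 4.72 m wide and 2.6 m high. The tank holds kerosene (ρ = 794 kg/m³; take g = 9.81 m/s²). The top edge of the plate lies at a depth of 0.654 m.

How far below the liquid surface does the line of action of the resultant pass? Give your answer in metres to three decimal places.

γ = ρg = 794 × 9.81 / 1000 = 7.78914 kN/m³.
The centroid lies 2.6/2 = 1.3 m below the top edge, so the centroid depth is h_c = 0.654 + 1.3 = 1.954 m.
A = 4.72 × 2.6 = 12.272 m².
Resultant F = γ·h_c·A = 7.78914 × 1.954 × 12.272 = 186.78 kN.
I_c = b·h³/12 = 4.72 × 2.6³/12 = 6.91323 m⁴.
Centre of pressure: y_p = y_c + I_c/(y_c·A) = 1.954 + 6.91323/(1.954 × 12.272) = 1.954 + 0.288298 = 2.2423 m along the plane.

h_p = 2.242 m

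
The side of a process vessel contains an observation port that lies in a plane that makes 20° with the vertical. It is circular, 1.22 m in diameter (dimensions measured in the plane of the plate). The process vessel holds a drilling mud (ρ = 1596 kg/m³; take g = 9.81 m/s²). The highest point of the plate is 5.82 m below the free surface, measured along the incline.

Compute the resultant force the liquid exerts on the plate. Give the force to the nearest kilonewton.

γ = ρg = 1596 × 9.81 / 1000 = 15.65676 kN/m³.
The plate makes 20° with the vertical, i.e. θ = 90° − 20° = 70° to the horizontal. Measuring y along the incline from the free-surface line, vertical depth h = y·sinθ with sinθ = 0.939693.
The centroid is at the centre, 0.61 m below the top of the plate, so y_c = 5.82 + 0.61 = 6.43 m and h_c = 6.43 × 0.939693 = 6.04223 m.
A = π(0.61)² = 1.16899 m².
Resultant F = γ·h_c·A = 15.65676 × 6.04223 × 1.16899 = 110.588 kN.

F ≈ 111 kN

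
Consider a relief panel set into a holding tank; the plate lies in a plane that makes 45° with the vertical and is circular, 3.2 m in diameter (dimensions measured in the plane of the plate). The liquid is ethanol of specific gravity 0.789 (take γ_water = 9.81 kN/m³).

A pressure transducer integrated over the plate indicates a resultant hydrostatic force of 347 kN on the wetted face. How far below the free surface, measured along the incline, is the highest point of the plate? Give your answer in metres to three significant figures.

γ = 0.789 × 9.81 = 7.74009 kN/m³.
A = π(1.6)² = 8.04248 m².
From F = γ·h_c·A, the centroid depth is h_c = 347/(7.74009 × 8.04248) = 5.57434 m.
The plate makes 45° with the vertical, i.e. θ = 90° − 45° = 45° to the horizontal. Measuring y along the incline from the free-surface line, vertical depth h = y·sinθ with sinθ = 0.707107.
Along the incline, y_c = h_c/sinθ = 5.57434/0.707107 = 7.8833 m.
The centroid is at the centre, 1.6 m below the top of the plate, so the highest point sits at y_top = 7.8833 − 1.6 = 6.2833 m along the incline.

y_top ≈ 6.28 m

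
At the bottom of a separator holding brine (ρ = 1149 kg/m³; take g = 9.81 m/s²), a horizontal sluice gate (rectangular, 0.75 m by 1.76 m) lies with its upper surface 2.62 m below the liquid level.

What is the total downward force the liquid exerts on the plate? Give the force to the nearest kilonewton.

γ = ρg = 1149 × 9.81 / 1000 = 11.27169 kN/m³.
The plate is horizontal, so pressure is uniform at p = γ·h = 11.27169 × 2.62 = 29.5318 kN/m².
A = 0.75 × 1.76 = 1.32 m².
F = p·A = 29.5318 × 1.32 = 38.982 kN.

F ≈ 39 kN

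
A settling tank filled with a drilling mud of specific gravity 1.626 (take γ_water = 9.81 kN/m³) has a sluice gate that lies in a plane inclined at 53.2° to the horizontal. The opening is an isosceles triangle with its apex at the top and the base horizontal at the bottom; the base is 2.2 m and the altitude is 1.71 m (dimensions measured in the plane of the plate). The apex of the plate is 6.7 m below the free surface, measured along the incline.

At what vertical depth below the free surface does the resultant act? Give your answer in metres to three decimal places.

h_p = 6.294 m

γ = 1.626 × 9.81 = 15.95106 kN/m³.
Let θ = 53.2° be the plate's angle to the horizontal; measure y along the incline from where the plane meets the free surface. Vertical depth h = y·sinθ with sinθ = 0.800731.
With the apex up, the centroid sits 2h/3 = 2 × 1.71/3 = 1.14 m below the apex, so y_c = 6.7 + 1.14 = 7.84 m and h_c = 7.84 × 0.800731 = 6.27773 m.
A = ½ × 2.2 × 1.71 = 1.881 m².
Resultant F = γ·h_c·A = 15.95106 × 6.27773 × 1.881 = 188.357 kN.
I_c = b·h³/36 = 2.2 × 1.71³/36 = 0.305568 m⁴.
Centre of pressure: y_p = y_c + I_c/(y_c·A) = 7.84 + 0.305568/(7.84 × 1.881) = 7.84 + 0.0207206 = 7.86072 m along the plane.
Vertically, h_p = y_p·sinθ = 7.86072 × 0.800731 = 6.29432 m.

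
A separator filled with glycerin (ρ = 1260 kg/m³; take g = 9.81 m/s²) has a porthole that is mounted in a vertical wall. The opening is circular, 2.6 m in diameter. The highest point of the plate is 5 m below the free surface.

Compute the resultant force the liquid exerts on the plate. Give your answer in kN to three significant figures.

F ≈ 413 kN

γ = ρg = 1260 × 9.81 / 1000 = 12.3606 kN/m³.
The centroid is at the centre, 1.3 m below the top of the plate, so the centroid depth is h_c = 5 + 1.3 = 6.3 m.
A = π(1.3)² = 5.30929 m².
Resultant F = γ·h_c·A = 12.3606 × 6.3 × 5.30929 = 413.444 kN.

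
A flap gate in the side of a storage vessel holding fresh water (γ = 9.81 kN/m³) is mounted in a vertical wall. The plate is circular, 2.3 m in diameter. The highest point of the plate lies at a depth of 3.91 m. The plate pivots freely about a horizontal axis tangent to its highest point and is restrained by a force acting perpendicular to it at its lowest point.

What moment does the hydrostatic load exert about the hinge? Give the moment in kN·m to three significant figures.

γ = 9.81 kN/m³.
The centroid is at the centre, 1.15 m below the top of the plate, so the centroid depth is h_c = 3.91 + 1.15 = 5.06 m.
A = π(1.15)² = 4.15476 m².
Resultant F = γ·h_c·A = 9.81 × 5.06 × 4.15476 = 206.236 kN.
I_c = πr⁴/4 = π × 1.15⁴/4 = 1.37367 m⁴.
Centre of pressure: y_p = y_c + I_c/(y_c·A) = 5.06 + 1.37367/(5.06 × 4.15476) = 5.06 + 0.065341 = 5.12534 m along the plane.
The resultant acts 1.15 + 0.065341 = 1.21534 m (along the plate) below the hinge at the top edge, so the moment about the hinge is M = F × 1.21534 = 206.236 × 1.21534 = 250.647 kN·m.

M ≈ 251 kN·m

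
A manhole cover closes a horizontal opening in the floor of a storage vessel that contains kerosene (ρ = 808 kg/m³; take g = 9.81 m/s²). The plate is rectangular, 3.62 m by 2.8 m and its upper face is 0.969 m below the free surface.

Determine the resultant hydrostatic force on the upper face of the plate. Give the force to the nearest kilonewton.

F ≈ 78 kN

γ = ρg = 808 × 9.81 / 1000 = 7.92648 kN/m³.
The plate is horizontal, so pressure is uniform at p = γ·h = 7.92648 × 0.969 = 7.68076 kN/m².
A = 3.62 × 2.8 = 10.136 m².
F = p·A = 7.68076 × 10.136 = 77.8522 kN.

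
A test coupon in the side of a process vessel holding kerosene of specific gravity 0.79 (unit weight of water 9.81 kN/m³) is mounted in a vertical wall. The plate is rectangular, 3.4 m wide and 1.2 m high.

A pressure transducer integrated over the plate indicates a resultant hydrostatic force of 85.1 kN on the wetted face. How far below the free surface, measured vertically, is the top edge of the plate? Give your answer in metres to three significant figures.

d_top ≈ 2.09 m

γ = 0.79 × 9.81 = 7.7499 kN/m³.
A = 3.4 × 1.2 = 4.08 m².
From F = γ·h_c·A, the centroid depth is h_c = 85.1/(7.7499 × 4.08) = 2.69137 m.
The centroid lies 1.2/2 = 0.6 m below the top edge, so the top edge sits at h_top = 2.69137 − 0.6 = 2.09137 m below the surface.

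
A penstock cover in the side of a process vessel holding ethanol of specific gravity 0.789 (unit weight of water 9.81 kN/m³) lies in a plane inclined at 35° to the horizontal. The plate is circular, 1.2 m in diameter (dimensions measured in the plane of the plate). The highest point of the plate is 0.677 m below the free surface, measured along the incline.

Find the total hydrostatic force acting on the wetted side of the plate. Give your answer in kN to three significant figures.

γ = 0.789 × 9.81 = 7.74009 kN/m³.
Let θ = 35° be the plate's angle to the horizontal; measure y along the incline from where the plane meets the free surface. Vertical depth h = y·sinθ with sinθ = 0.573576.
The centroid is at the centre, 0.6 m below the top of the plate, so y_c = 0.677 + 0.6 = 1.277 m and h_c = 1.277 × 0.573576 = 0.732457 m.
A = π(0.6)² = 1.13097 m².
Resultant F = γ·h_c·A = 7.74009 × 0.732457 × 1.13097 = 6.41179 kN.

F ≈ 6.41 kN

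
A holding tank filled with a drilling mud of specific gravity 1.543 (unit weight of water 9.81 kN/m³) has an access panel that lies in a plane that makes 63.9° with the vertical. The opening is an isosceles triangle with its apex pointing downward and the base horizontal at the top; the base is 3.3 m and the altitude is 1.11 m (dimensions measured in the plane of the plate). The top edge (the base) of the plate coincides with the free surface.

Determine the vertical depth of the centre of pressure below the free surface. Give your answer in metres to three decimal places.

h_p = 0.244 m

γ = 1.543 × 9.81 = 15.13683 kN/m³.
The plate makes 63.9° with the vertical, i.e. θ = 90° − 63.9° = 26.1° to the horizontal. Measuring y along the incline from the free-surface line, vertical depth h = y·sinθ with sinθ = 0.439939.
With the apex down, the centroid sits h/3 = 1.11/3 = 0.37 m below the base (the top edge), so y_c = 0.37 m and h_c = 0.37 × 0.439939 = 0.162777 m.
A = ½ × 3.3 × 1.11 = 1.8315 m².
Resultant F = γ·h_c·A = 15.13683 × 0.162777 × 1.8315 = 4.51268 kN.
I_c = b·h³/36 = 3.3 × 1.11³/36 = 0.125366 m⁴.
Centre of pressure: y_p = y_c + I_c/(y_c·A) = 0.37 + 0.125366/(0.37 × 1.8315) = 0.37 + 0.185 = 0.555 m along the plane.
Vertically, h_p = y_p·sinθ = 0.555 × 0.439939 = 0.244166 m.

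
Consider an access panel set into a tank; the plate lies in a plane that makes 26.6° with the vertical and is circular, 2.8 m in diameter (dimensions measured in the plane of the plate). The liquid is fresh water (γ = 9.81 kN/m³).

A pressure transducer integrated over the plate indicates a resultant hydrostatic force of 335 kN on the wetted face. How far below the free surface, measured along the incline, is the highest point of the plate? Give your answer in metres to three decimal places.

γ = 9.81 kN/m³.
A = π(1.4)² = 6.15752 m².
From F = γ·h_c·A, the centroid depth is h_c = 335/(9.81 × 6.15752) = 5.54587 m.
The plate makes 26.6° with the vertical, i.e. θ = 90° − 26.6° = 63.4° to the horizontal. Measuring y along the incline from the free-surface line, vertical depth h = y·sinθ with sinθ = 0.894154.
Along the incline, y_c = h_c/sinθ = 5.54587/0.894154 = 6.20237 m.
The centroid is at the centre, 1.4 m below the top of the plate, so the highest point sits at y_top = 6.20237 − 1.4 = 4.80237 m along the incline.

y_top ≈ 4.802 m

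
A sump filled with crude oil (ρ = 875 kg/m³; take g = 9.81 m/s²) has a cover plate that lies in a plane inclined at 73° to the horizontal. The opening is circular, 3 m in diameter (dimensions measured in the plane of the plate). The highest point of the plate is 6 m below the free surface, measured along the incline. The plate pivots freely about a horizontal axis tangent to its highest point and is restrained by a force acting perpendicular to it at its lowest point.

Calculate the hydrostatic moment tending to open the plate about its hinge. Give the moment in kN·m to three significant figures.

M ≈ 685 kN·m

γ = ρg = 875 × 9.81 / 1000 = 8.58375 kN/m³.
Let θ = 73° be the plate's angle to the horizontal; measure y along the incline from where the plane meets the free surface. Vertical depth h = y·sinθ with sinθ = 0.956305.
The centroid is at the centre, 1.5 m below the top of the plate, so y_c = 6 + 1.5 = 7.5 m and h_c = 7.5 × 0.956305 = 7.17229 m.
A = π(1.5)² = 7.06858 m².
Resultant F = γ·h_c·A = 8.58375 × 7.17229 × 7.06858 = 435.178 kN.
I_c = πr⁴/4 = π × 1.5⁴/4 = 3.97608 m⁴.
Centre of pressure: y_p = y_c + I_c/(y_c·A) = 7.5 + 3.97608/(7.5 × 7.06858) = 7.5 + 0.0750001 = 7.575 m along the plane.
The resultant acts 1.5 + 0.0750001 = 1.575 m (along the plate) below the hinge at the top edge, so the moment about the hinge is M = F × 1.575 = 435.178 × 1.575 = 685.405 kN·m.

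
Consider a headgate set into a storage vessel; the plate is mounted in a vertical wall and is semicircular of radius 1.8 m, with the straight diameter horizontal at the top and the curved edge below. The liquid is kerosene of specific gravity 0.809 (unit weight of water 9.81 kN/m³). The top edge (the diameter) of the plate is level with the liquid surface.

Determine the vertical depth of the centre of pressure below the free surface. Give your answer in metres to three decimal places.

h_p = 1.060 m

γ = 0.809 × 9.81 = 7.93629 kN/m³.
The centroid of a semicircle lies 4r/(3π) = 0.763944 m from the diameter, here below the top edge, so the centroid depth is h_c = 0.763944 m.
A = πr²/2 = π × 1.8²/2 = 5.08938 m².
Resultant F = γ·h_c·A = 7.93629 × 0.763944 × 5.08938 = 30.8563 kN.
I_c = (π/8 − 8/(9π))·r⁴ = 0.109757 × 1.8⁴ = 1.15219 m⁴.
Centre of pressure: y_p = y_c + I_c/(y_c·A) = 0.763944 + 1.15219/(0.763944 × 5.08938) = 0.763944 + 0.296345 = 1.06029 m along the plane.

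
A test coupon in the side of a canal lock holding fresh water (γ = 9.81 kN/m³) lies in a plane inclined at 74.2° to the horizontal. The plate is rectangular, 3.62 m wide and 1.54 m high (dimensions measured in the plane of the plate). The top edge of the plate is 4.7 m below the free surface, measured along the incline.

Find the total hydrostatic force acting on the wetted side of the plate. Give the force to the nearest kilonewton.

F ≈ 288 kN

γ = 9.81 kN/m³.
Let θ = 74.2° be the plate's angle to the horizontal; measure y along the incline from where the plane meets the free surface. Vertical depth h = y·sinθ with sinθ = 0.962218.
The centroid lies 1.54/2 = 0.77 m below the top edge, so y_c = 4.7 + 0.77 = 5.47 m and h_c = 5.47 × 0.962218 = 5.26333 m.
A = 3.62 × 1.54 = 5.5748 m².
Resultant F = γ·h_c·A = 9.81 × 5.26333 × 5.5748 = 287.845 kN.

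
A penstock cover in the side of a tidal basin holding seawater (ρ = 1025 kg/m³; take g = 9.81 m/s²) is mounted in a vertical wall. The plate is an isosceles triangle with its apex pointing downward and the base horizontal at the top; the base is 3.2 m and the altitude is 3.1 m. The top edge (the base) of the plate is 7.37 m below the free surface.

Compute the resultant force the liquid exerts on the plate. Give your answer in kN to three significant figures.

γ = ρg = 1025 × 9.81 / 1000 = 10.05525 kN/m³.
With the apex down, the centroid sits h/3 = 3.1/3 = 1.03333 m below the base (the top edge), so the centroid depth is h_c = 7.37 + 1.03333 = 8.40333 m.
A = ½ × 3.2 × 3.1 = 4.96 m².
Resultant F = γ·h_c·A = 10.05525 × 8.40333 × 4.96 = 419.108 kN.

F ≈ 419 kN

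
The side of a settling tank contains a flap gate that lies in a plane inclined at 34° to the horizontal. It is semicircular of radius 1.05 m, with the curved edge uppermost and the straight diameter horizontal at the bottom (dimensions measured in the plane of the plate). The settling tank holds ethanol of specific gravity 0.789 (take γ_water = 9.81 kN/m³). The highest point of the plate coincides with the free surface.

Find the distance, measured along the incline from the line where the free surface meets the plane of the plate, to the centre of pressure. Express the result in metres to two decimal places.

y_p = 0.73 m

γ = 0.789 × 9.81 = 7.74009 kN/m³.
Let θ = 34° be the plate's angle to the horizontal; measure y along the incline from where the plane meets the free surface. Vertical depth h = y·sinθ with sinθ = 0.559193.
The centroid lies 4r/(3π) = 0.445634 m above the diameter, so r − 4r/(3π) = 1.05 − 0.445634 = 0.604366 m below the topmost point, so y_c = 0.604366 m and h_c = 0.604366 × 0.559193 = 0.337957 m.
A = πr²/2 = π × 1.05²/2 = 1.7318 m².
Resultant F = γ·h_c·A = 7.74009 × 0.337957 × 1.7318 = 4.53007 kN.
I_c = (π/8 − 8/(9π))·r⁴ = 0.109757 × 1.05⁴ = 0.13341 m⁴.
Centre of pressure: y_p = y_c + I_c/(y_c·A) = 0.604366 + 0.13341/(0.604366 × 1.7318) = 0.604366 + 0.127465 = 0.731831 m along the plane.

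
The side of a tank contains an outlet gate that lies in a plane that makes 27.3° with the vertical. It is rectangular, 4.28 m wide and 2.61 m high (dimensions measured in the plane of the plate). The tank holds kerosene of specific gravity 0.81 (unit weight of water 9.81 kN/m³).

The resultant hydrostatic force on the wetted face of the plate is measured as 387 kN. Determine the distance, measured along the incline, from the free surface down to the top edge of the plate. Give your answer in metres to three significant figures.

y_top ≈ 3.60 m

γ = 0.81 × 9.81 = 7.9461 kN/m³.
A = 4.28 × 2.61 = 11.1708 m².
From F = γ·h_c·A, the centroid depth is h_c = 387/(7.9461 × 11.1708) = 4.35986 m.
The plate makes 27.3° with the vertical, i.e. θ = 90° − 27.3° = 62.7° to the horizontal. Measuring y along the incline from the free-surface line, vertical depth h = y·sinθ with sinθ = 0.888617.
Along the incline, y_c = h_c/sinθ = 4.35986/0.888617 = 4.90634 m.
The centroid lies 2.61/2 = 1.305 m below the top edge, so the top edge sits at y_top = 4.90634 − 1.305 = 3.60134 m along the incline.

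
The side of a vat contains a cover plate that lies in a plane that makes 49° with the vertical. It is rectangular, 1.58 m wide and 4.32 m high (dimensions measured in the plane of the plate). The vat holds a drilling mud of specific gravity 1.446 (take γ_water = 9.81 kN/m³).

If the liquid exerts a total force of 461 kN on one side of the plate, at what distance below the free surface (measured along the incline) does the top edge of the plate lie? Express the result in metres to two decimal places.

γ = 1.446 × 9.81 = 14.18526 kN/m³.
A = 1.58 × 4.32 = 6.8256 m².
From F = γ·h_c·A, the centroid depth is h_c = 461/(14.18526 × 6.8256) = 4.76127 m.
The plate makes 49° with the vertical, i.e. θ = 90° − 49° = 41° to the horizontal. Measuring y along the incline from the free-surface line, vertical depth h = y·sinθ with sinθ = 0.656059.
Along the incline, y_c = h_c/sinθ = 4.76127/0.656059 = 7.25738 m.
The centroid lies 4.32/2 = 2.16 m below the top edge, so the top edge sits at y_top = 7.25738 − 2.16 = 5.09738 m along the incline.

y_top ≈ 5.10 m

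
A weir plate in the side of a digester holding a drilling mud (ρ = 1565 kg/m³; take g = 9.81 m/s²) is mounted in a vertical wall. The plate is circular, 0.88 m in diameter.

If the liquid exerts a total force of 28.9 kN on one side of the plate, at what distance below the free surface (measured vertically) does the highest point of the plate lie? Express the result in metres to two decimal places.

d_top ≈ 2.65 m

γ = ρg = 1565 × 9.81 / 1000 = 15.35265 kN/m³.
A = π(0.44)² = 0.608212 m².
From F = γ·h_c·A, the centroid depth is h_c = 28.9/(15.35265 × 0.608212) = 3.09499 m.
The centroid is at the centre, 0.44 m below the top of the plate, so the highest point sits at h_top = 3.09499 − 0.44 = 2.65499 m below the surface.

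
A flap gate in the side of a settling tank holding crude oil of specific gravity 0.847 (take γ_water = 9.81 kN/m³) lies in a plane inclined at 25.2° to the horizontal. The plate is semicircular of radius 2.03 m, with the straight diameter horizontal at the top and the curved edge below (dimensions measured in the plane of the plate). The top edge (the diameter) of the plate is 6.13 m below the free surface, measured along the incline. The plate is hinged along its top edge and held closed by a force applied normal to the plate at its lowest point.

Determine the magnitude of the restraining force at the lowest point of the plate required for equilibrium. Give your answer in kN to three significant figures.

P ≈ 71.2 kN

γ = 0.847 × 9.81 = 8.30907 kN/m³.
Let θ = 25.2° be the plate's angle to the horizontal; measure y along the incline from where the plane meets the free surface. Vertical depth h = y·sinθ with sinθ = 0.425779.
The centroid of a semicircle lies 4r/(3π) = 0.861559 m from the diameter, here below the top edge, so y_c = 6.13 + 0.861559 = 6.99156 m and h_c = 6.99156 × 0.425779 = 2.97686 m.
A = πr²/2 = π × 2.03²/2 = 6.47309 m².
Resultant F = γ·h_c·A = 8.30907 × 2.97686 × 6.47309 = 160.111 kN.
I_c = (π/8 − 8/(9π))·r⁴ = 0.109757 × 2.03⁴ = 1.86387 m⁴.
Centre of pressure: y_p = y_c + I_c/(y_c·A) = 6.99156 + 1.86387/(6.99156 × 6.47309) = 6.99156 + 0.0411841 = 7.03274 m along the plane.
The resultant acts 0.861559 + 0.0411841 = 0.902743 m (along the plate) below the hinge at the top edge, so the moment about the hinge is M = F × 0.902743 = 160.111 × 0.902743 = 144.539 kN·m.
A normal force at the bottom, 2.03 m from the hinge, must supply this moment: P = 144.539/2.03 = 71.2015 kN.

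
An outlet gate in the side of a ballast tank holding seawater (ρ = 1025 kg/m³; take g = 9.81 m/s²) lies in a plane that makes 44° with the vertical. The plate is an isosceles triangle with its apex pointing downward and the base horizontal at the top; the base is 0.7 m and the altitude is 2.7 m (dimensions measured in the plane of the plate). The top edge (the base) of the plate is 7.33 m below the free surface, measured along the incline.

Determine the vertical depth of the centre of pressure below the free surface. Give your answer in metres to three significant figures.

γ = ρg = 1025 × 9.81 / 1000 = 10.05525 kN/m³.
The plate makes 44° with the vertical, i.e. θ = 90° − 44° = 46° to the horizontal. Measuring y along the incline from the free-surface line, vertical depth h = y·sinθ with sinθ = 0.719340.
With the apex down, the centroid sits h/3 = 2.7/3 = 0.9 m below the base (the top edge), so y_c = 7.33 + 0.9 = 8.23 m and h_c = 8.23 × 0.719340 = 5.92017 m.
A = ½ × 0.7 × 2.7 = 0.945 m².
Resultant F = γ·h_c·A = 10.05525 × 5.92017 × 0.945 = 56.2547 kN.
I_c = b·h³/36 = 0.7 × 2.7³/36 = 0.382725 m⁴.
Centre of pressure: y_p = y_c + I_c/(y_c·A) = 8.23 + 0.382725/(8.23 × 0.945) = 8.23 + 0.0492102 = 8.27921 m along the plane.
Vertically, h_p = y_p·sinθ = 8.27921 × 0.719340 = 5.95557 m.

h_p = 5.96 m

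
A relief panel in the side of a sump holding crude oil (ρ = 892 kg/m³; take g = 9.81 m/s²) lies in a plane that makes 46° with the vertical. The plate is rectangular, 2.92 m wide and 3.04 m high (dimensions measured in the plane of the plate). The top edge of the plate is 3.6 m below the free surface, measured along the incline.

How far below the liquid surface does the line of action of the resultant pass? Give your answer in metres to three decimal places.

h_p = 3.661 m

γ = ρg = 892 × 9.81 / 1000 = 8.75052 kN/m³.
The plate makes 46° with the vertical, i.e. θ = 90° − 46° = 44° to the horizontal. Measuring y along the incline from the free-surface line, vertical depth h = y·sinθ with sinθ = 0.694658.
The centroid lies 3.04/2 = 1.52 m below the top edge, so y_c = 3.6 + 1.52 = 5.12 m and h_c = 5.12 × 0.694658 = 3.55665 m.
A = 2.92 × 3.04 = 8.8768 m².
Resultant F = γ·h_c·A = 8.75052 × 3.55665 × 8.8768 = 276.269 kN.
I_c = b·h³/12 = 2.92 × 3.04³/12 = 6.83632 m⁴.
Centre of pressure: y_p = y_c + I_c/(y_c·A) = 5.12 + 6.83632/(5.12 × 8.8768) = 5.12 + 0.150417 = 5.27042 m along the plane.
Vertically, h_p = y_p·sinθ = 5.27042 × 0.694658 = 3.66114 m.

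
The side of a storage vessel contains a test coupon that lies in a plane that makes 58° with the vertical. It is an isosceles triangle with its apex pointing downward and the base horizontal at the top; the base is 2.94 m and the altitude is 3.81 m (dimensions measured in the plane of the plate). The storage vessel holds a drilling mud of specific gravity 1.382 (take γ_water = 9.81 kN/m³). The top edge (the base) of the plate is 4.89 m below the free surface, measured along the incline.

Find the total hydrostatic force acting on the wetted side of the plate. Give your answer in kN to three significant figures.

F ≈ 248 kN

γ = 1.382 × 9.81 = 13.55742 kN/m³.
The plate makes 58° with the vertical, i.e. θ = 90° − 58° = 32° to the horizontal. Measuring y along the incline from the free-surface line, vertical depth h = y·sinθ with sinθ = 0.529919.
With the apex down, the centroid sits h/3 = 3.81/3 = 1.27 m below the base (the top edge), so y_c = 4.89 + 1.27 = 6.16 m and h_c = 6.16 × 0.529919 = 3.2643 m.
A = ½ × 2.94 × 3.81 = 5.6007 m².
Resultant F = γ·h_c·A = 13.55742 × 3.2643 × 5.6007 = 247.862 kN.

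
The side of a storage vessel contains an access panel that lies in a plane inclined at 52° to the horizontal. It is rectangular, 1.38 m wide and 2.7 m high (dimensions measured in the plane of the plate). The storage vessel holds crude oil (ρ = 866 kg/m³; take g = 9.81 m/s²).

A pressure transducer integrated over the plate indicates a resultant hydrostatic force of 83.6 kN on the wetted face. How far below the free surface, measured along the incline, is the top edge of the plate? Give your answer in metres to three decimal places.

y_top ≈ 2.002 m

γ = ρg = 866 × 9.81 / 1000 = 8.49546 kN/m³.
A = 1.38 × 2.7 = 3.726 m².
From F = γ·h_c·A, the centroid depth is h_c = 83.6/(8.49546 × 3.726) = 2.64105 m.
Let θ = 52° be the plate's angle to the horizontal; measure y along the incline from where the plane meets the free surface. Vertical depth h = y·sinθ with sinθ = 0.788011.
Along the incline, y_c = h_c/sinθ = 2.64105/0.788011 = 3.35154 m.
The centroid lies 2.7/2 = 1.35 m below the top edge, so the top edge sits at y_top = 3.35154 − 1.35 = 2.00154 m along the incline.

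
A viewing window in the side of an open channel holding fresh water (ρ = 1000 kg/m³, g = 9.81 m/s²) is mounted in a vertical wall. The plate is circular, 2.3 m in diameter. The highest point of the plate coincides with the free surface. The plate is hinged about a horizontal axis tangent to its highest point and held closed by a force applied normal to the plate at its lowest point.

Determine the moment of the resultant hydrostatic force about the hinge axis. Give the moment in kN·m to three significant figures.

M ≈ 67.4 kN·m

γ = ρg = 1000 × 9.81 = 9810 N/m³ = 9.81 kN/m³.
The centroid is at the centre, 1.15 m below the top of the plate, so the centroid depth is h_c = 1.15 m.
A = π(1.15)² = 4.15476 m².
Resultant F = γ·h_c·A = 9.81 × 1.15 × 4.15476 = 46.8719 kN.
I_c = πr⁴/4 = π × 1.15⁴/4 = 1.37367 m⁴.
Centre of pressure: y_p = y_c + I_c/(y_c·A) = 1.15 + 1.37367/(1.15 × 4.15476) = 1.15 + 0.287501 = 1.4375 m along the plane.
The resultant acts 1.15 + 0.287501 = 1.4375 m (along the plate) below the hinge at the top edge, so the moment about the hinge is M = F × 1.4375 = 46.8719 × 1.4375 = 67.3784 kN·m.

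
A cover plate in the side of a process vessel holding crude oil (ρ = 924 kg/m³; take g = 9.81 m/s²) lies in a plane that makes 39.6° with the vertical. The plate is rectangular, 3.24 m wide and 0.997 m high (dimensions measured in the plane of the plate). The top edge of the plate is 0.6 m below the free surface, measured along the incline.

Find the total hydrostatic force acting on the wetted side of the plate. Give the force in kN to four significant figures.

F ≈ 24.78 kN

γ = ρg = 924 × 9.81 / 1000 = 9.06444 kN/m³.
The plate makes 39.6° with the vertical, i.e. θ = 90° − 39.6° = 50.4° to the horizontal. Measuring y along the incline from the free-surface line, vertical depth h = y·sinθ with sinθ = 0.770513.
The centroid lies 0.997/2 = 0.4985 m below the top edge, so y_c = 0.6 + 0.4985 = 1.0985 m and h_c = 1.0985 × 0.770513 = 0.846409 m.
A = 3.24 × 0.997 = 3.23028 m².
Resultant F = γ·h_c·A = 9.06444 × 0.846409 × 3.23028 = 24.7834 kN.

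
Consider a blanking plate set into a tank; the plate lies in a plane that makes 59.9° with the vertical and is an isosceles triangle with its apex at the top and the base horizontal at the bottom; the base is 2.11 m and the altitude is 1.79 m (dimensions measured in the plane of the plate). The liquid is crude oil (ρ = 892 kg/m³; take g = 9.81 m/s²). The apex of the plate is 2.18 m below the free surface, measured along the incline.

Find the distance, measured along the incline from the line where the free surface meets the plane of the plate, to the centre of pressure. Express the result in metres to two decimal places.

γ = ρg = 892 × 9.81 / 1000 = 8.75052 kN/m³.
The plate makes 59.9° with the vertical, i.e. θ = 90° − 59.9° = 30.1° to the horizontal. Measuring y along the incline from the free-surface line, vertical depth h = y·sinθ with sinθ = 0.501511.
With the apex up, the centroid sits 2h/3 = 2 × 1.79/3 = 1.19333 m below the apex, so y_c = 2.18 + 1.19333 = 3.37333 m and h_c = 3.37333 × 0.501511 = 1.69176 m.
A = ½ × 2.11 × 1.79 = 1.88845 m².
Resultant F = γ·h_c·A = 8.75052 × 1.69176 × 1.88845 = 27.9562 kN.
I_c = b·h³/36 = 2.11 × 1.79³/36 = 0.336155 m⁴.
Centre of pressure: y_p = y_c + I_c/(y_c·A) = 3.37333 + 0.336155/(3.37333 × 1.88845) = 3.37333 + 0.0527686 = 3.4261 m along the plane.

y_p = 3.43 m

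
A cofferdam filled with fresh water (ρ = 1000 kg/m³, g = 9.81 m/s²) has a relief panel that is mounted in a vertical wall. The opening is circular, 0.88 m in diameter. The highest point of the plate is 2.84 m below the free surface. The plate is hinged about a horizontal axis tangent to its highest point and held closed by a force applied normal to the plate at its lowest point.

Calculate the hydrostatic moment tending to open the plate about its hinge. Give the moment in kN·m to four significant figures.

γ = ρg = 1000 × 9.81 = 9810 N/m³ = 9.81 kN/m³.
The centroid is at the centre, 0.44 m below the top of the plate, so the centroid depth is h_c = 2.84 + 0.44 = 3.28 m.
A = π(0.44)² = 0.608212 m².
Resultant F = γ·h_c·A = 9.81 × 3.28 × 0.608212 = 19.5703 kN.
I_c = πr⁴/4 = π × 0.44⁴/4 = 0.0294375 m⁴.
Centre of pressure: y_p = y_c + I_c/(y_c·A) = 3.28 + 0.0294375/(3.28 × 0.608212) = 3.28 + 0.0147561 = 3.29476 m along the plane.
The resultant acts 0.44 + 0.0147561 = 0.454756 m (along the plate) below the hinge at the top edge, so the moment about the hinge is M = F × 0.454756 = 19.5703 × 0.454756 = 8.89971 kN·m.

M ≈ 8.900 kN·m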